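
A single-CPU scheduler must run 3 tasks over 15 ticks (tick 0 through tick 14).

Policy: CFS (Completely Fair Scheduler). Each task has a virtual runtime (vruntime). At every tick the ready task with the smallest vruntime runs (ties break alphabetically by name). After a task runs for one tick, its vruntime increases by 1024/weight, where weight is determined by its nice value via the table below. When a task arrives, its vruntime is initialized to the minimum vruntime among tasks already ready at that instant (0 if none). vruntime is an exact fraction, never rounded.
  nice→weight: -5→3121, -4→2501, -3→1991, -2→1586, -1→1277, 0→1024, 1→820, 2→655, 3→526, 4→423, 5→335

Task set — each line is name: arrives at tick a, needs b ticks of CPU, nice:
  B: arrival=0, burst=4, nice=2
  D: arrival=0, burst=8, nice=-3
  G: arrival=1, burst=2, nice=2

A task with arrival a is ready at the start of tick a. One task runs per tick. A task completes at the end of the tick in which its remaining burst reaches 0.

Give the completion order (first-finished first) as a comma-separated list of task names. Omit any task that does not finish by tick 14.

t=0: vr[B=0 D=0] → run B
t=1: vr[B=1024/655 D=0 G=0] → run D
t=2: vr[B=1024/655 D=1024/1991 G=0] → run G
t=3: vr[B=1024/655 D=1024/1991 G=1024/655] → run D
t=4: vr[B=1024/655 D=2048/1991 G=1024/655] → run D
t=5: vr[B=1024/655 D=3072/1991 G=1024/655] → run D
t=6: vr[B=1024/655 D=4096/1991 G=1024/655] → run B
t=7: vr[B=2048/655 D=4096/1991 G=1024/655] → run G
t=8: vr[B=2048/655 D=4096/1991] → run D
t=9: vr[B=2048/655 D=5120/1991] → run D
t=10: vr[B=2048/655 D=6144/1991] → run D
t=11: vr[B=2048/655 D=7168/1991] → run B
t=12: vr[B=3072/655 D=7168/1991] → run D
t=13: vr[B=3072/655] → run B
t=14: (idle)

completion order = G, D, B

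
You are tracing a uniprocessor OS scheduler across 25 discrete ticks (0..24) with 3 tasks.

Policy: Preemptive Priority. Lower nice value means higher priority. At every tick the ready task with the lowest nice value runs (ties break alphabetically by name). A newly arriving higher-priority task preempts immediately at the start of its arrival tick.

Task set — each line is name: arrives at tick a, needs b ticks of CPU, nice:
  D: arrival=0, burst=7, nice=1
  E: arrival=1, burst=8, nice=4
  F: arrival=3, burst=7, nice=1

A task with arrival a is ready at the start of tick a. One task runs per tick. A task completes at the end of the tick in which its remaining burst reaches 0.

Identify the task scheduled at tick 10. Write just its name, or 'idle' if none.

running at tick 10 = F

t=0: ready={D} → run D
t=1: ready={D,E} → run D
t=2: ready={D,E} → run D
t=3: ready={D,E,F} → run D
t=4: ready={D,E,F} → run D
t=5: ready={D,E,F} → run D
t=6: ready={D,E,F} → run D
t=7: ready={E,F} → run F
t=8: ready={E,F} → run F
t=9: ready={E,F} → run F
t=10: ready={E,F} → run F
t=11: ready={E,F} → run F
t=12: ready={E,F} → run F
t=13: ready={E,F} → run F
t=14: ready={E} → run E
t=15: ready={E} → run E
t=16: ready={E} → run E
t=17: ready={E} → run E
t=18: ready={E} → run E
t=19: ready={E} → run E
t=20: ready={E} → run E
t=21: ready={E} → run E
t=22: (idle)
t=23: (idle)
t=24: (idle)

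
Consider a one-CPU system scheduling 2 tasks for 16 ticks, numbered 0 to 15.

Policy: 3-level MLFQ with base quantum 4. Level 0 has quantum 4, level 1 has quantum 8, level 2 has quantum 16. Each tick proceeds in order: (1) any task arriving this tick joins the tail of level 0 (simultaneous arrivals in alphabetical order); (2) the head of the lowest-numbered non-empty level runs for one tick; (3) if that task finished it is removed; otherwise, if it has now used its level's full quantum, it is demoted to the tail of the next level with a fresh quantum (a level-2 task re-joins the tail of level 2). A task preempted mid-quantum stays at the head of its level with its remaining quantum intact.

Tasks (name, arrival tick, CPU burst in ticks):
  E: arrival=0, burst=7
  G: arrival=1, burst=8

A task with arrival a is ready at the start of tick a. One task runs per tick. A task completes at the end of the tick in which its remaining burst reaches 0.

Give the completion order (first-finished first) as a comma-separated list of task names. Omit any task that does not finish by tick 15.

t=0: L0/L1/L2 = E/-/- → run E
t=1: L0/L1/L2 = EG/-/- → run E
t=2: L0/L1/L2 = EG/-/- → run E
t=3: L0/L1/L2 = EG/-/- → run E
t=4: L0/L1/L2 = G/E/- → run G
t=5: L0/L1/L2 = G/E/- → run G
t=6: L0/L1/L2 = G/E/- → run G
t=7: L0/L1/L2 = G/E/- → run G
t=8: L0/L1/L2 = -/EG/- → run E
t=9: L0/L1/L2 = -/EG/- → run E
t=10: L0/L1/L2 = -/EG/- → run E
t=11: L0/L1/L2 = -/G/- → run G
t=12: L0/L1/L2 = -/G/- → run G
t=13: L0/L1/L2 = -/G/- → run G
t=14: L0/L1/L2 = -/G/- → run G
t=15: (idle)

completion order = E, G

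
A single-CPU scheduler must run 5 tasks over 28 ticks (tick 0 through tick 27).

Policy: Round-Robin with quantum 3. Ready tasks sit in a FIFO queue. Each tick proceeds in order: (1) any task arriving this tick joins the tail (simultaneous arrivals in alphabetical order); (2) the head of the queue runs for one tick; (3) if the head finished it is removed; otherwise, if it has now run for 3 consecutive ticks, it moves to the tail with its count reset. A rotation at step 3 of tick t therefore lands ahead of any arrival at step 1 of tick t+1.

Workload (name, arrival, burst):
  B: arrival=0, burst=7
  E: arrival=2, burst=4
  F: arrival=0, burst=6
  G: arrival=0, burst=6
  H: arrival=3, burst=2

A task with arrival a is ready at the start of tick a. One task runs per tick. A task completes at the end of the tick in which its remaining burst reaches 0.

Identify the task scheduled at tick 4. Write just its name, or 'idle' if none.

running at tick 4 = F

t=0: queue=[B,F,G] q_used=0 → run B
t=1: queue=[B,F,G] q_used=1 → run B
t=2: queue=[B,F,G,E] q_used=2 → run B
t=3: queue=[F,G,E,B,H] q_used=0 → run F
t=4: queue=[F,G,E,B,H] q_used=1 → run F
t=5: queue=[F,G,E,B,H] q_used=2 → run F
t=6: queue=[G,E,B,H,F] q_used=0 → run G
t=7: queue=[G,E,B,H,F] q_used=1 → run G
t=8: queue=[G,E,B,H,F] q_used=2 → run G
t=9: queue=[E,B,H,F,G] q_used=0 → run E
t=10: queue=[E,B,H,F,G] q_used=1 → run E
t=11: queue=[E,B,H,F,G] q_used=2 → run E
t=12: queue=[B,H,F,G,E] q_used=0 → run B
t=13: queue=[B,H,F,G,E] q_used=1 → run B
t=14: queue=[B,H,F,G,E] q_used=2 → run B
t=15: queue=[H,F,G,E,B] q_used=0 → run H
t=16: queue=[H,F,G,E,B] q_used=1 → run H
t=17: queue=[F,G,E,B] q_used=0 → run F
t=18: queue=[F,G,E,B] q_used=1 → run F
t=19: queue=[F,G,E,B] q_used=2 → run F
t=20: queue=[G,E,B] q_used=0 → run G
t=21: queue=[G,E,B] q_used=1 → run G
t=22: queue=[G,E,B] q_used=2 → run G
t=23: queue=[E,B] q_used=0 → run E
t=24: queue=[B] q_used=0 → run B
t=25: (idle)
t=26: (idle)
t=27: (idle)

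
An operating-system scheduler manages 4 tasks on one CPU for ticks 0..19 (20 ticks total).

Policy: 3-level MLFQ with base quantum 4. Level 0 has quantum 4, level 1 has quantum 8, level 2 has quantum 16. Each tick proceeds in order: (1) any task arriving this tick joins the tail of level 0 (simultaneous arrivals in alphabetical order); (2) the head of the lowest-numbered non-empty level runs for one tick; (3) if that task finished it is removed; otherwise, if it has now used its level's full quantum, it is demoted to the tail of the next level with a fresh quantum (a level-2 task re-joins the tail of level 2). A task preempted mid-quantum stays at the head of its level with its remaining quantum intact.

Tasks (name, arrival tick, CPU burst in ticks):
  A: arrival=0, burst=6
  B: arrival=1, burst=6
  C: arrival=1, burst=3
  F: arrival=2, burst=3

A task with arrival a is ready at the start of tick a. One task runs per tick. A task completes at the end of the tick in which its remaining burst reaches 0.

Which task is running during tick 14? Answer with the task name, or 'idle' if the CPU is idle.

t=0: L0/L1/L2 = A/-/- → run A
t=1: L0/L1/L2 = ABC/-/- → run A
t=2: L0/L1/L2 = ABCF/-/- → run A
t=3: L0/L1/L2 = ABCF/-/- → run A
t=4: L0/L1/L2 = BCF/A/- → run B
t=5: L0/L1/L2 = BCF/A/- → run B
t=6: L0/L1/L2 = BCF/A/- → run B
t=7: L0/L1/L2 = BCF/A/- → run B
t=8: L0/L1/L2 = CF/AB/- → run C
t=9: L0/L1/L2 = CF/AB/- → run C
t=10: L0/L1/L2 = CF/AB/- → run C
t=11: L0/L1/L2 = F/AB/- → run F
t=12: L0/L1/L2 = F/AB/- → run F
t=13: L0/L1/L2 = F/AB/- → run F
t=14: L0/L1/L2 = -/AB/- → run A
t=15: L0/L1/L2 = -/AB/- → run A
t=16: L0/L1/L2 = -/B/- → run B
t=17: L0/L1/L2 = -/B/- → run B
t=18: (idle)
t=19: (idle)

running at tick 14 = A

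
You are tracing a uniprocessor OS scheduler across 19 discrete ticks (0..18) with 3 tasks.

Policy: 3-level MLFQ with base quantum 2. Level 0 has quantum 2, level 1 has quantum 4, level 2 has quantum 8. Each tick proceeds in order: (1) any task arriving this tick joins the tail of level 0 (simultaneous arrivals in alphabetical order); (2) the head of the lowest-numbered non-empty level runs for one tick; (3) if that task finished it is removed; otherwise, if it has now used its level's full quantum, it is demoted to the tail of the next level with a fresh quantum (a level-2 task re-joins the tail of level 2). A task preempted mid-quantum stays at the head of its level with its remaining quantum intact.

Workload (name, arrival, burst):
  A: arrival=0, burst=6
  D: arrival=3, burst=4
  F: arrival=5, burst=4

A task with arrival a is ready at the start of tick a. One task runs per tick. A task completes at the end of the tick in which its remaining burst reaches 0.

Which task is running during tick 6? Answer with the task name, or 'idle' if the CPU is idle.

running at tick 6 = F

t=0: L0/L1/L2 = A/-/- → run A
t=1: L0/L1/L2 = A/-/- → run A
t=2: L0/L1/L2 = -/A/- → run A
t=3: L0/L1/L2 = D/A/- → run D
t=4: L0/L1/L2 = D/A/- → run D
t=5: L0/L1/L2 = F/AD/- → run F
t=6: L0/L1/L2 = F/AD/- → run F
t=7: L0/L1/L2 = -/ADF/- → run A
t=8: L0/L1/L2 = -/ADF/- → run A
t=9: L0/L1/L2 = -/ADF/- → run A
t=10: L0/L1/L2 = -/DF/- → run D
t=11: L0/L1/L2 = -/DF/- → run D
t=12: L0/L1/L2 = -/F/- → run F
t=13: L0/L1/L2 = -/F/- → run F
t=14: (idle)
t=15: (idle)
t=16: (idle)
t=17: (idle)
t=18: (idle)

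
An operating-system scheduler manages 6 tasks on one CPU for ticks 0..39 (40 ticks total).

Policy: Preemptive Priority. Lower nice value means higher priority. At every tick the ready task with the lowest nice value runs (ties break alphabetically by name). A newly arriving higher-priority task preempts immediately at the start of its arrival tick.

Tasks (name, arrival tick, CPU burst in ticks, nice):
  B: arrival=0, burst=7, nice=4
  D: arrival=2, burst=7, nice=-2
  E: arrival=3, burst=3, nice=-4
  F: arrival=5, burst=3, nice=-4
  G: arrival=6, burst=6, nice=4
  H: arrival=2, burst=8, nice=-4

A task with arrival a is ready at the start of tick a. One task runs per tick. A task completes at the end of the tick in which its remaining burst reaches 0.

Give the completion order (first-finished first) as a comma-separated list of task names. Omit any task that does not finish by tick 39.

t=0: ready={B} → run B
t=1: ready={B} → run B
t=2: ready={B,D,H} → run H
t=3: ready={B,D,E,H} → run E
t=4: ready={B,D,E,H} → run E
t=5: ready={B,D,E,F,H} → run E
t=6: ready={B,D,F,G,H} → run F
t=7: ready={B,D,F,G,H} → run F
t=8: ready={B,D,F,G,H} → run F
t=9: ready={B,D,G,H} → run H
t=10: ready={B,D,G,H} → run H
t=11: ready={B,D,G,H} → run H
t=12: ready={B,D,G,H} → run H
t=13: ready={B,D,G,H} → run H
t=14: ready={B,D,G,H} → run H
t=15: ready={B,D,G,H} → run H
t=16: ready={B,D,G} → run D
t=17: ready={B,D,G} → run D
t=18: ready={B,D,G} → run D
t=19: ready={B,D,G} → run D
t=20: ready={B,D,G} → run D
t=21: ready={B,D,G} → run D
t=22: ready={B,D,G} → run D
t=23: ready={B,G} → run B
t=24: ready={B,G} → run B
t=25: ready={B,G} → run B
t=26: ready={B,G} → run B
t=27: ready={B,G} → run B
t=28: ready={G} → run G
t=29: ready={G} → run G
t=30: ready={G} → run G
t=31: ready={G} → run G
t=32: ready={G} → run G
t=33: ready={G} → run G
t=34: (idle)
t=35: (idle)
t=36: (idle)
t=37: (idle)
t=38: (idle)
t=39: (idle)

completion order = E, F, H, D, B, G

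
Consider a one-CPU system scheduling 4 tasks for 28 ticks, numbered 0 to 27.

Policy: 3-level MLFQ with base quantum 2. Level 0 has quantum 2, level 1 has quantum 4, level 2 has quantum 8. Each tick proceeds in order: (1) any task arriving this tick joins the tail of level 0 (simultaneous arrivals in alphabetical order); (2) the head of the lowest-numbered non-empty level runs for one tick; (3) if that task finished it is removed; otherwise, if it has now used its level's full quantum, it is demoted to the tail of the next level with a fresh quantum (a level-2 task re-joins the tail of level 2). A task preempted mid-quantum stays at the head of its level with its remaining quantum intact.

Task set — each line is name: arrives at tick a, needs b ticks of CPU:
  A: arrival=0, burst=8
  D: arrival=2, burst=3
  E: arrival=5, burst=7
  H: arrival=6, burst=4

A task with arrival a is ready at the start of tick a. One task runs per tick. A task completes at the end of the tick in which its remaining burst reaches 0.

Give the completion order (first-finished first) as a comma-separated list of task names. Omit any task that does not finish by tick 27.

t=0: L0/L1/L2 = A/-/- → run A
t=1: L0/L1/L2 = A/-/- → run A
t=2: L0/L1/L2 = D/A/- → run D
t=3: L0/L1/L2 = D/A/- → run D
t=4: L0/L1/L2 = -/AD/- → run A
t=5: L0/L1/L2 = E/AD/- → run E
t=6: L0/L1/L2 = EH/AD/- → run E
t=7: L0/L1/L2 = H/ADE/- → run H
t=8: L0/L1/L2 = H/ADE/- → run H
t=9: L0/L1/L2 = -/ADEH/- → run A
t=10: L0/L1/L2 = -/ADEH/- → run A
t=11: L0/L1/L2 = -/ADEH/- → run A
t=12: L0/L1/L2 = -/DEH/A → run D
t=13: L0/L1/L2 = -/EH/A → run E
t=14: L0/L1/L2 = -/EH/A → run E
t=15: L0/L1/L2 = -/EH/A → run E
t=16: L0/L1/L2 = -/EH/A → run E
t=17: L0/L1/L2 = -/H/AE → run H
t=18: L0/L1/L2 = -/H/AE → run H
t=19: L0/L1/L2 = -/-/AE → run A
t=20: L0/L1/L2 = -/-/AE → run A
t=21: L0/L1/L2 = -/-/E → run E
t=22: (idle)
t=23: (idle)
t=24: (idle)
t=25: (idle)
t=26: (idle)
t=27: (idle)

completion order = D, H, A, E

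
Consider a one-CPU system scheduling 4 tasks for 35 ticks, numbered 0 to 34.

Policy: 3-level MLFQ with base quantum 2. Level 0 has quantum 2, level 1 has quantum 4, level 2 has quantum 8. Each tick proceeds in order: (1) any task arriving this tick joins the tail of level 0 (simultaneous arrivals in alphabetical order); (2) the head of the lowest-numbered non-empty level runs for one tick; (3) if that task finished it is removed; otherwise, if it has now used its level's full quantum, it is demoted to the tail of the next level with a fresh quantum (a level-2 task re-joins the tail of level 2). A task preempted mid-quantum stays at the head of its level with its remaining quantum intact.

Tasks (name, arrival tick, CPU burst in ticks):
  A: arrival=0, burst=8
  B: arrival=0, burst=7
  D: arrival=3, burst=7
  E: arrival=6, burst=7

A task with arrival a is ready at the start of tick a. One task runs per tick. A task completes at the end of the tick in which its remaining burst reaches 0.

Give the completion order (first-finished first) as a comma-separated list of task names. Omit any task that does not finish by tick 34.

t=0: L0/L1/L2 = AB/-/- → run A
t=1: L0/L1/L2 = AB/-/- → run A
t=2: L0/L1/L2 = B/A/- → run B
t=3: L0/L1/L2 = BD/A/- → run B
t=4: L0/L1/L2 = D/AB/- → run D
t=5: L0/L1/L2 = D/AB/- → run D
t=6: L0/L1/L2 = E/ABD/- → run E
t=7: L0/L1/L2 = E/ABD/- → run E
t=8: L0/L1/L2 = -/ABDE/- → run A
t=9: L0/L1/L2 = -/ABDE/- → run A
t=10: L0/L1/L2 = -/ABDE/- → run A
t=11: L0/L1/L2 = -/ABDE/- → run A
t=12: L0/L1/L2 = -/BDE/A → run B
t=13: L0/L1/L2 = -/BDE/A → run B
t=14: L0/L1/L2 = -/BDE/A → run B
t=15: L0/L1/L2 = -/BDE/A → run B
t=16: L0/L1/L2 = -/DE/AB → run D
t=17: L0/L1/L2 = -/DE/AB → run D
t=18: L0/L1/L2 = -/DE/AB → run D
t=19: L0/L1/L2 = -/DE/AB → run D
t=20: L0/L1/L2 = -/E/ABD → run E
t=21: L0/L1/L2 = -/E/ABD → run E
t=22: L0/L1/L2 = -/E/ABD → run E
t=23: L0/L1/L2 = -/E/ABD → run E
t=24: L0/L1/L2 = -/-/ABDE → run A
t=25: L0/L1/L2 = -/-/ABDE → run A
t=26: L0/L1/L2 = -/-/BDE → run B
t=27: L0/L1/L2 = -/-/DE → run D
t=28: L0/L1/L2 = -/-/E → run E
t=29: (idle)
t=30: (idle)
t=31: (idle)
t=32: (idle)
t=33: (idle)
t=34: (idle)

completion order = A, B, D, E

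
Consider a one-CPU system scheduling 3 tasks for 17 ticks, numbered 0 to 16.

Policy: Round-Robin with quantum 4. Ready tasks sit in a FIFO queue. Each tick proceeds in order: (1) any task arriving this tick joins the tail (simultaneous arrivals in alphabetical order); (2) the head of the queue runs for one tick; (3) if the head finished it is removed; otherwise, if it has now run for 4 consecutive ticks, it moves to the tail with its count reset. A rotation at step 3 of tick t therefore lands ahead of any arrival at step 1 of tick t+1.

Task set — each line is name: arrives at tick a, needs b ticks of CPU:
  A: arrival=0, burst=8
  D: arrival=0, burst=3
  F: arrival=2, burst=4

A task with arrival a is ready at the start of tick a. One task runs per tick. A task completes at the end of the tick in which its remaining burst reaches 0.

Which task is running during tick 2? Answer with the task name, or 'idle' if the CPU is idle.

t=0: queue=[A,D] q_used=0 → run A
t=1: queue=[A,D] q_used=1 → run A
t=2: queue=[A,D,F] q_used=2 → run A
t=3: queue=[A,D,F] q_used=3 → run A
t=4: queue=[D,F,A] q_used=0 → run D
t=5: queue=[D,F,A] q_used=1 → run D
t=6: queue=[D,F,A] q_used=2 → run D
t=7: queue=[F,A] q_used=0 → run F
t=8: queue=[F,A] q_used=1 → run F
t=9: queue=[F,A] q_used=2 → run F
t=10: queue=[F,A] q_used=3 → run F
t=11: queue=[A] q_used=0 → run A
t=12: queue=[A] q_used=1 → run A
t=13: queue=[A] q_used=2 → run A
t=14: queue=[A] q_used=3 → run A
t=15: (idle)
t=16: (idle)

running at tick 2 = A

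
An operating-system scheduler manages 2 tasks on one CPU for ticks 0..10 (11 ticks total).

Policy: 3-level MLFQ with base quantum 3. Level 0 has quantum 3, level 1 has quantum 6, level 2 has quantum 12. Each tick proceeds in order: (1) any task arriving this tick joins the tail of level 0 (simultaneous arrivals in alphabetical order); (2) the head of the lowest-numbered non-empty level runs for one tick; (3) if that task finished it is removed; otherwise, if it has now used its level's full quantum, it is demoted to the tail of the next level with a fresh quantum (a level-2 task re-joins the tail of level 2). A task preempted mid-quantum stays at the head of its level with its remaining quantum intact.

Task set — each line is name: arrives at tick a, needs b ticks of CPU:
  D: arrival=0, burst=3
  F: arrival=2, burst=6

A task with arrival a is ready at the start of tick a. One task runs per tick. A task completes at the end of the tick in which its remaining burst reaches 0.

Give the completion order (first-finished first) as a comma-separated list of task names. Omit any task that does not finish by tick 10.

t=0: L0/L1/L2 = D/-/- → run D
t=1: L0/L1/L2 = D/-/- → run D
t=2: L0/L1/L2 = DF/-/- → run D
t=3: L0/L1/L2 = F/-/- → run F
t=4: L0/L1/L2 = F/-/- → run F
t=5: L0/L1/L2 = F/-/- → run F
t=6: L0/L1/L2 = -/F/- → run F
t=7: L0/L1/L2 = -/F/- → run F
t=8: L0/L1/L2 = -/F/- → run F
t=9: (idle)
t=10: (idle)

completion order = D, F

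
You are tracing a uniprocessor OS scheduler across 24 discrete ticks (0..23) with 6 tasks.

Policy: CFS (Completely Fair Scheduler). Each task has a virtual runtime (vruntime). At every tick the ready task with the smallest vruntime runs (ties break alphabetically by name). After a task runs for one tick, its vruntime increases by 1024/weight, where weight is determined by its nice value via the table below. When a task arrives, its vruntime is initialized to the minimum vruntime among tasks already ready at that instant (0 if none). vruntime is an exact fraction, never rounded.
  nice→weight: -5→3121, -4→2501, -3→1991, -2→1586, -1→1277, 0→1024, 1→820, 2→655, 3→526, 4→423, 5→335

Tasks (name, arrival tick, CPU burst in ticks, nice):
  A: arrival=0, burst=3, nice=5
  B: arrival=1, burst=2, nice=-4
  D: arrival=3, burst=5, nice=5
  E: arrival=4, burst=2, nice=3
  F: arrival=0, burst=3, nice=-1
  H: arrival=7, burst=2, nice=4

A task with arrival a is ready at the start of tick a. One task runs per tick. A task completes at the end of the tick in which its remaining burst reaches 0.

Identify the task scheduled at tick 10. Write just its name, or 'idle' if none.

t=0: vr[A=0 F=0] → run A
t=1: vr[A=1024/335 B=0 F=0] → run B
t=2: vr[A=1024/335 B=1024/2501 F=0] → run F
t=3: vr[A=1024/335 B=1024/2501 D=1024/2501 F=1024/1277] → run B
t=4: vr[A=1024/335 D=1024/2501 E=1024/2501 F=1024/1277] → run D
t=5: vr[A=1024/335 D=2904064/837835 E=1024/2501 F=1024/1277] → run E
t=6: vr[A=1024/335 D=2904064/837835 E=1549824/657763 F=1024/1277] → run F
t=7: vr[A=1024/335 D=2904064/837835 E=1549824/657763 F=2048/1277 H=2048/1277] → run F
t=8: vr[A=1024/335 D=2904064/837835 E=1549824/657763 H=2048/1277] → run H
t=9: vr[A=1024/335 D=2904064/837835 E=1549824/657763 H=2173952/540171] → run E
t=10: vr[A=1024/335 D=2904064/837835 H=2173952/540171] → run A
t=11: vr[A=2048/335 D=2904064/837835 H=2173952/540171] → run D
t=12: vr[A=2048/335 D=5465088/837835 H=2173952/540171] → run H
t=13: vr[A=2048/335 D=5465088/837835] → run A
t=14: vr[D=5465088/837835] → run D
t=15: vr[D=8026112/837835] → run D
t=16: vr[D=10587136/837835] → run D
t=17: (idle)
t=18: (idle)
t=19: (idle)
t=20: (idle)
t=21: (idle)
t=22: (idle)
t=23: (idle)

running at tick 10 = A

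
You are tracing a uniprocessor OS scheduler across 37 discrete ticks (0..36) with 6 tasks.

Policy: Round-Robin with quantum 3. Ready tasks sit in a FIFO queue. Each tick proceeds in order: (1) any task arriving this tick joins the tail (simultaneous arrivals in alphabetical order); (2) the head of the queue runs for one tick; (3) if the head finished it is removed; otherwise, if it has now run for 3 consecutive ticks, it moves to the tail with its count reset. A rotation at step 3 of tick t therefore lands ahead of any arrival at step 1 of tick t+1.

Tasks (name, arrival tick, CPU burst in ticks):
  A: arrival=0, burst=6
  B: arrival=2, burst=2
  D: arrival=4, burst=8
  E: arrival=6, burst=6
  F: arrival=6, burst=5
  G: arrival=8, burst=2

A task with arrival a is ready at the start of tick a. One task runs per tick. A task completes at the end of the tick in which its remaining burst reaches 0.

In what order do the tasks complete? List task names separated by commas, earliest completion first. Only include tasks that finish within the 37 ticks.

t=0: queue=[A] q_used=0 → run A
t=1: queue=[A] q_used=1 → run A
t=2: queue=[A,B] q_used=2 → run A
t=3: queue=[B,A] q_used=0 → run B
t=4: queue=[B,A,D] q_used=1 → run B
t=5: queue=[A,D] q_used=0 → run A
t=6: queue=[A,D,E,F] q_used=1 → run A
t=7: queue=[A,D,E,F] q_used=2 → run A
t=8: queue=[D,E,F,G] q_used=0 → run D
t=9: queue=[D,E,F,G] q_used=1 → run D
t=10: queue=[D,E,F,G] q_used=2 → run D
t=11: queue=[E,F,G,D] q_used=0 → run E
t=12: queue=[E,F,G,D] q_used=1 → run E
t=13: queue=[E,F,G,D] q_used=2 → run E
t=14: queue=[F,G,D,E] q_used=0 → run F
t=15: queue=[F,G,D,E] q_used=1 → run F
t=16: queue=[F,G,D,E] q_used=2 → run F
t=17: queue=[G,D,E,F] q_used=0 → run G
t=18: queue=[G,D,E,F] q_used=1 → run G
t=19: queue=[D,E,F] q_used=0 → run D
t=20: queue=[D,E,F] q_used=1 → run D
t=21: queue=[D,E,F] q_used=2 → run D
t=22: queue=[E,F,D] q_used=0 → run E
t=23: queue=[E,F,D] q_used=1 → run E
t=24: queue=[E,F,D] q_used=2 → run E
t=25: queue=[F,D] q_used=0 → run F
t=26: queue=[F,D] q_used=1 → run F
t=27: queue=[D] q_used=0 → run D
t=28: queue=[D] q_used=1 → run D
t=29: (idle)
t=30: (idle)
t=31: (idle)
t=32: (idle)
t=33: (idle)
t=34: (idle)
t=35: (idle)
t=36: (idle)

completion order = B, A, G, E, F, D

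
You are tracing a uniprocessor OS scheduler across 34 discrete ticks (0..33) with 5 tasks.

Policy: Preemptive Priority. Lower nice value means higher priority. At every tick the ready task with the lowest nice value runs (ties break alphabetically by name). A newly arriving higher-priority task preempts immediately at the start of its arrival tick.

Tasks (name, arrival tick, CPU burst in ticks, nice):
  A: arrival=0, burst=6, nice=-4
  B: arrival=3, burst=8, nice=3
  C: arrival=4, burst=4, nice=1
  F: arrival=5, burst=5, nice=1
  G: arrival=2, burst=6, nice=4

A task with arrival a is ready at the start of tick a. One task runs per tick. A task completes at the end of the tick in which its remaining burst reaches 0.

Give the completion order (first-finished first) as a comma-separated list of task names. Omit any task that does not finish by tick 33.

t=0: ready={A} → run A
t=1: ready={A} → run A
t=2: ready={A,G} → run A
t=3: ready={A,B,G} → run A
t=4: ready={A,B,C,G} → run A
t=5: ready={A,B,C,F,G} → run A
t=6: ready={B,C,F,G} → run C
t=7: ready={B,C,F,G} → run C
t=8: ready={B,C,F,G} → run C
t=9: ready={B,C,F,G} → run C
t=10: ready={B,F,G} → run F
t=11: ready={B,F,G} → run F
t=12: ready={B,F,G} → run F
t=13: ready={B,F,G} → run F
t=14: ready={B,F,G} → run F
t=15: ready={B,G} → run B
t=16: ready={B,G} → run B
t=17: ready={B,G} → run B
t=18: ready={B,G} → run B
t=19: ready={B,G} → run B
t=20: ready={B,G} → run B
t=21: ready={B,G} → run B
t=22: ready={B,G} → run B
t=23: ready={G} → run G
t=24: ready={G} → run G
t=25: ready={G} → run G
t=26: ready={G} → run G
t=27: ready={G} → run G
t=28: ready={G} → run G
t=29: (idle)
t=30: (idle)
t=31: (idle)
t=32: (idle)
t=33: (idle)

completion order = A, C, F, B, G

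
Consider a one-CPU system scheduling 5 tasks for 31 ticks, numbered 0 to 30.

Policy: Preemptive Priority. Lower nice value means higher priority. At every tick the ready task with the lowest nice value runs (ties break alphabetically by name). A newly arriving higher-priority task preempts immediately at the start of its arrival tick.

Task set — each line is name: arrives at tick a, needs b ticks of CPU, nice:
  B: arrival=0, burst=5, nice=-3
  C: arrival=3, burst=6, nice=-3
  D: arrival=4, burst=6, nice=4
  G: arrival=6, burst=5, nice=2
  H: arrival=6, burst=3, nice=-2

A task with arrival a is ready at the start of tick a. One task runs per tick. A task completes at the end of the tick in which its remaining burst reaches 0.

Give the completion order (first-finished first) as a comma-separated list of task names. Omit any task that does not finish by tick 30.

t=0: ready={B} → run B
t=1: ready={B} → run B
t=2: ready={B} → run B
t=3: ready={B,C} → run B
t=4: ready={B,C,D} → run B
t=5: ready={C,D} → run C
t=6: ready={C,D,G,H} → run C
t=7: ready={C,D,G,H} → run C
t=8: ready={C,D,G,H} → run C
t=9: ready={C,D,G,H} → run C
t=10: ready={C,D,G,H} → run C
t=11: ready={D,G,H} → run H
t=12: ready={D,G,H} → run H
t=13: ready={D,G,H} → run H
t=14: ready={D,G} → run G
t=15: ready={D,G} → run G
t=16: ready={D,G} → run G
t=17: ready={D,G} → run G
t=18: ready={D,G} → run G
t=19: ready={D} → run D
t=20: ready={D} → run D
t=21: ready={D} → run D
t=22: ready={D} → run D
t=23: ready={D} → run D
t=24: ready={D} → run D
t=25: (idle)
t=26: (idle)
t=27: (idle)
t=28: (idle)
t=29: (idle)
t=30: (idle)

completion order = B, C, H, G, D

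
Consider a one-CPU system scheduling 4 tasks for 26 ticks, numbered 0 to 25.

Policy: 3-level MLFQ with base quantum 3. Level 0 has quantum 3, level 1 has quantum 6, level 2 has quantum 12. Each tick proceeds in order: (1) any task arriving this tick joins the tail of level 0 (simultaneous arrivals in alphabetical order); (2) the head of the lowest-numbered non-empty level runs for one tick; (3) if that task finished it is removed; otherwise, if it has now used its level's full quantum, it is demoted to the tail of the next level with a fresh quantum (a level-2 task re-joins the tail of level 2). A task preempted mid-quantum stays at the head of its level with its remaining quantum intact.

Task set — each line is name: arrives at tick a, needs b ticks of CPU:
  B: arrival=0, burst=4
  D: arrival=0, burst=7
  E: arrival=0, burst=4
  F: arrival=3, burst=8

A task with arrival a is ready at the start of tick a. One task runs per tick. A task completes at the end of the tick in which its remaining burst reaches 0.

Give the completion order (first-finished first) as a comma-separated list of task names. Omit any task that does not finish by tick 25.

completion order = B, D, E, F

t=0: L0/L1/L2 = BDE/-/- → run B
t=1: L0/L1/L2 = BDE/-/- → run B
t=2: L0/L1/L2 = BDE/-/- → run B
t=3: L0/L1/L2 = DEF/B/- → run D
t=4: L0/L1/L2 = DEF/B/- → run D
t=5: L0/L1/L2 = DEF/B/- → run D
t=6: L0/L1/L2 = EF/BD/- → run E
t=7: L0/L1/L2 = EF/BD/- → run E
t=8: L0/L1/L2 = EF/BD/- → run E
t=9: L0/L1/L2 = F/BDE/- → run F
t=10: L0/L1/L2 = F/BDE/- → run F
t=11: L0/L1/L2 = F/BDE/- → run F
t=12: L0/L1/L2 = -/BDEF/- → run B
t=13: L0/L1/L2 = -/DEF/- → run D
t=14: L0/L1/L2 = -/DEF/- → run D
t=15: L0/L1/L2 = -/DEF/- → run D
t=16: L0/L1/L2 = -/DEF/- → run D
t=17: L0/L1/L2 = -/EF/- → run E
t=18: L0/L1/L2 = -/F/- → run F
t=19: L0/L1/L2 = -/F/- → run F
t=20: L0/L1/L2 = -/F/- → run F
t=21: L0/L1/L2 = -/F/- → run F
t=22: L0/L1/L2 = -/F/- → run F
t=23: (idle)
t=24: (idle)
t=25: (idle)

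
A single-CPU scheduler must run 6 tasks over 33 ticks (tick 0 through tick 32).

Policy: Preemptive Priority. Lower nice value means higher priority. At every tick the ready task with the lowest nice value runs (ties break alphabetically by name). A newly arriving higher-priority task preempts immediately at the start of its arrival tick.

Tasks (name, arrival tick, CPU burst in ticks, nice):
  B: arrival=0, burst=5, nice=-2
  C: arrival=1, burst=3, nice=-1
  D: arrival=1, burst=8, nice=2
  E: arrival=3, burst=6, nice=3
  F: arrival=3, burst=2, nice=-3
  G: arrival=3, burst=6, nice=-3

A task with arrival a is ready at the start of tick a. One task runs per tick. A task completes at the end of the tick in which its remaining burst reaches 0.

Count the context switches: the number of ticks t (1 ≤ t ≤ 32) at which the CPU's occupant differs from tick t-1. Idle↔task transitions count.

t=0: ready={B} → run B
t=1: ready={B,C,D} → run B
t=2: ready={B,C,D} → run B
t=3: ready={B,C,D,E,F,G} → run F
t=4: ready={B,C,D,E,F,G} → run F
t=5: ready={B,C,D,E,G} → run G
t=6: ready={B,C,D,E,G} → run G
t=7: ready={B,C,D,E,G} → run G
t=8: ready={B,C,D,E,G} → run G
t=9: ready={B,C,D,E,G} → run G
t=10: ready={B,C,D,E,G} → run G
t=11: ready={B,C,D,E} → run B
t=12: ready={B,C,D,E} → run B
t=13: ready={C,D,E} → run C
t=14: ready={C,D,E} → run C
t=15: ready={C,D,E} → run C
t=16: ready={D,E} → run D
t=17: ready={D,E} → run D
t=18: ready={D,E} → run D
t=19: ready={D,E} → run D
t=20: ready={D,E} → run D
t=21: ready={D,E} → run D
t=22: ready={D,E} → run D
t=23: ready={D,E} → run D
t=24: ready={E} → run E
t=25: ready={E} → run E
t=26: ready={E} → run E
t=27: ready={E} → run E
t=28: ready={E} → run E
t=29: ready={E} → run E
t=30: (idle)
t=31: (idle)
t=32: (idle)

context switches = 7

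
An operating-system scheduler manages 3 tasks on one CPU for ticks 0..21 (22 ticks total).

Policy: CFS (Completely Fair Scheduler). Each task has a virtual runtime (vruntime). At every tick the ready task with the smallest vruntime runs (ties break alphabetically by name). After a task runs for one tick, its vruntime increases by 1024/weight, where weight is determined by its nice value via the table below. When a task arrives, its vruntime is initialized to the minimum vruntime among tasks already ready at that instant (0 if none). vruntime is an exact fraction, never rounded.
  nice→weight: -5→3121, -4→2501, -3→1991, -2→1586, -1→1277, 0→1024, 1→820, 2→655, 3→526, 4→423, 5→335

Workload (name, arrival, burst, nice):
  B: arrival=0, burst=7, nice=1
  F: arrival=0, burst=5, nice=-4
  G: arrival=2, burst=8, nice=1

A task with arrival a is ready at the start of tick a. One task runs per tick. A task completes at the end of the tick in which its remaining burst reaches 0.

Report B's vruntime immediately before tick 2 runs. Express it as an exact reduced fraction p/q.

vruntime(B, start of tick 2) = 256/205

t=0: vr[B=0 F=0] → run B
t=1: vr[B=256/205 F=0] → run F
t=2: vr[B=256/205 F=1024/2501 G=1024/2501] → run F
t=3: vr[B=256/205 F=2048/2501 G=1024/2501] → run G
t=4: vr[B=256/205 F=2048/2501 G=20736/12505] → run F
t=5: vr[B=256/205 F=3072/2501 G=20736/12505] → run F
t=6: vr[B=256/205 F=4096/2501 G=20736/12505] → run B
t=7: vr[B=512/205 F=4096/2501 G=20736/12505] → run F
t=8: vr[B=512/205 G=20736/12505] → run G
t=9: vr[B=512/205 G=36352/12505] → run B
t=10: vr[B=768/205 G=36352/12505] → run G
t=11: vr[B=768/205 G=51968/12505] → run B
t=12: vr[B=1024/205 G=51968/12505] → run G
t=13: vr[B=1024/205 G=67584/12505] → run B
t=14: vr[B=256/41 G=67584/12505] → run G
t=15: vr[B=256/41 G=16640/2501] → run B
t=16: vr[B=1536/205 G=16640/2501] → run G
t=17: vr[B=1536/205 G=98816/12505] → run B
t=18: vr[G=98816/12505] → run G
t=19: vr[G=114432/12505] → run G
t=20: (idle)
t=21: (idle)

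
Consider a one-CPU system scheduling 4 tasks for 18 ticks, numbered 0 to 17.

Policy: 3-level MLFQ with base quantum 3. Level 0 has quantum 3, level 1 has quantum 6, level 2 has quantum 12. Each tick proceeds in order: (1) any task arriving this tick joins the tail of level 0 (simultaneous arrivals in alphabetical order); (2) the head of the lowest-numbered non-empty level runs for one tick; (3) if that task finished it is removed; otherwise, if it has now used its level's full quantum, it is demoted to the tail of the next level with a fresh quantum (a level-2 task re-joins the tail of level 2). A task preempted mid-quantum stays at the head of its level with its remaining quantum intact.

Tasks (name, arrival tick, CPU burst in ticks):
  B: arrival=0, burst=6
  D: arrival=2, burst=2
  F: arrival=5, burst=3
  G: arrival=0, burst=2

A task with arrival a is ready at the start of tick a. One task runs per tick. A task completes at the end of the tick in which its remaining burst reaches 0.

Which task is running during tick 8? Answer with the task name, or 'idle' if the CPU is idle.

t=0: L0/L1/L2 = BG/-/- → run B
t=1: L0/L1/L2 = BG/-/- → run B
t=2: L0/L1/L2 = BGD/-/- → run B
t=3: L0/L1/L2 = GD/B/- → run G
t=4: L0/L1/L2 = GD/B/- → run G
t=5: L0/L1/L2 = DF/B/- → run D
t=6: L0/L1/L2 = DF/B/- → run D
t=7: L0/L1/L2 = F/B/- → run F
t=8: L0/L1/L2 = F/B/- → run F
t=9: L0/L1/L2 = F/B/- → run F
t=10: L0/L1/L2 = -/B/- → run B
t=11: L0/L1/L2 = -/B/- → run B
t=12: L0/L1/L2 = -/B/- → run B
t=13: (idle)
t=14: (idle)
t=15: (idle)
t=16: (idle)
t=17: (idle)

running at tick 8 = F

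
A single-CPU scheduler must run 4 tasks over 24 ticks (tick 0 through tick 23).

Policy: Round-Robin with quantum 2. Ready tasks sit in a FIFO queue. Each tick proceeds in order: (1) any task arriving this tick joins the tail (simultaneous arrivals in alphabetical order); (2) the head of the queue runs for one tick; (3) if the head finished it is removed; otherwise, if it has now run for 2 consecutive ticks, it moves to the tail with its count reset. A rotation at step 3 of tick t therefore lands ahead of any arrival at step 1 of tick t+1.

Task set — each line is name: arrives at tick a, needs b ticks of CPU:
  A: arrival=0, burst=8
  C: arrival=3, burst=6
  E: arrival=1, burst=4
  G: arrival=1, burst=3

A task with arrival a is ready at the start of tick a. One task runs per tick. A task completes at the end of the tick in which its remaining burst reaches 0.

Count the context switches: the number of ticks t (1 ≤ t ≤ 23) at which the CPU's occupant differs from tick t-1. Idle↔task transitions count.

context switches = 11

t=0: queue=[A] q_used=0 → run A
t=1: queue=[A,E,G] q_used=1 → run A
t=2: queue=[E,G,A] q_used=0 → run E
t=3: queue=[E,G,A,C] q_used=1 → run E
t=4: queue=[G,A,C,E] q_used=0 → run G
t=5: queue=[G,A,C,E] q_used=1 → run G
t=6: queue=[A,C,E,G] q_used=0 → run A
t=7: queue=[A,C,E,G] q_used=1 → run A
t=8: queue=[C,E,G,A] q_used=0 → run C
t=9: queue=[C,E,G,A] q_used=1 → run C
t=10: queue=[E,G,A,C] q_used=0 → run E
t=11: queue=[E,G,A,C] q_used=1 → run E
t=12: queue=[G,A,C] q_used=0 → run G
t=13: queue=[A,C] q_used=0 → run A
t=14: queue=[A,C] q_used=1 → run A
t=15: queue=[C,A] q_used=0 → run C
t=16: queue=[C,A] q_used=1 → run C
t=17: queue=[A,C] q_used=0 → run A
t=18: queue=[A,C] q_used=1 → run A
t=19: queue=[C] q_used=0 → run C
t=20: queue=[C] q_used=1 → run C
t=21: (idle)
t=22: (idle)
t=23: (idle)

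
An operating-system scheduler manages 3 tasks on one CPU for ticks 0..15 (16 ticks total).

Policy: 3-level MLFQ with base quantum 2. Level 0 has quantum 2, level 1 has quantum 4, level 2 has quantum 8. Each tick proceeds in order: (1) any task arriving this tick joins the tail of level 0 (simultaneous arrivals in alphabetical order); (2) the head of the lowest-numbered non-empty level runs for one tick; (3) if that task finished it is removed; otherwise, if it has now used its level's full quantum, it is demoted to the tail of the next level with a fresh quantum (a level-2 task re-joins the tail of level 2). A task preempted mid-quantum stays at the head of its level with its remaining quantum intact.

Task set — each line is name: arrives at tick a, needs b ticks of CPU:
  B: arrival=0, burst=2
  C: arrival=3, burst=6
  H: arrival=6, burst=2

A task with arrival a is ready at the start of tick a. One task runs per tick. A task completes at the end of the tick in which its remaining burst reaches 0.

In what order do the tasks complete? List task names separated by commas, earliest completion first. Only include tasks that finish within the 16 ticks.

t=0: L0/L1/L2 = B/-/- → run B
t=1: L0/L1/L2 = B/-/- → run B
t=2: (idle)
t=3: L0/L1/L2 = C/-/- → run C
t=4: L0/L1/L2 = C/-/- → run C
t=5: L0/L1/L2 = -/C/- → run C
t=6: L0/L1/L2 = H/C/- → run H
t=7: L0/L1/L2 = H/C/- → run H
t=8: L0/L1/L2 = -/C/- → run C
t=9: L0/L1/L2 = -/C/- → run C
t=10: L0/L1/L2 = -/C/- → run C
t=11: (idle)
t=12: (idle)
t=13: (idle)
t=14: (idle)
t=15: (idle)

completion order = B, H, C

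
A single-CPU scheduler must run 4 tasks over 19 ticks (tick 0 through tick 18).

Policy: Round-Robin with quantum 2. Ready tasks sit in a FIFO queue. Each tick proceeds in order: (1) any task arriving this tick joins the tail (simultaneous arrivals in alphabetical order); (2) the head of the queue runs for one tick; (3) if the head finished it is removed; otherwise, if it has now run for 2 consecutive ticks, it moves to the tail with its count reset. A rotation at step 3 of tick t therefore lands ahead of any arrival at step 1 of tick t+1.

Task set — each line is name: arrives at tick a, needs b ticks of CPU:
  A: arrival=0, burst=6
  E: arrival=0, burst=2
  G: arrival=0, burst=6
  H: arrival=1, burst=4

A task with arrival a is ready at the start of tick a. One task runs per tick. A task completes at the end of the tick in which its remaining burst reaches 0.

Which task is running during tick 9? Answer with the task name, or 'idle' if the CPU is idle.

t=0: queue=[A,E,G] q_used=0 → run A
t=1: queue=[A,E,G,H] q_used=1 → run A
t=2: queue=[E,G,H,A] q_used=0 → run E
t=3: queue=[E,G,H,A] q_used=1 → run E
t=4: queue=[G,H,A] q_used=0 → run G
t=5: queue=[G,H,A] q_used=1 → run G
t=6: queue=[H,A,G] q_used=0 → run H
t=7: queue=[H,A,G] q_used=1 → run H
t=8: queue=[A,G,H] q_used=0 → run A
t=9: queue=[A,G,H] q_used=1 → run A
t=10: queue=[G,H,A] q_used=0 → run G
t=11: queue=[G,H,A] q_used=1 → run G
t=12: queue=[H,A,G] q_used=0 → run H
t=13: queue=[H,A,G] q_used=1 → run H
t=14: queue=[A,G] q_used=0 → run A
t=15: queue=[A,G] q_used=1 → run A
t=16: queue=[G] q_used=0 → run G
t=17: queue=[G] q_used=1 → run G
t=18: (idle)

running at tick 9 = A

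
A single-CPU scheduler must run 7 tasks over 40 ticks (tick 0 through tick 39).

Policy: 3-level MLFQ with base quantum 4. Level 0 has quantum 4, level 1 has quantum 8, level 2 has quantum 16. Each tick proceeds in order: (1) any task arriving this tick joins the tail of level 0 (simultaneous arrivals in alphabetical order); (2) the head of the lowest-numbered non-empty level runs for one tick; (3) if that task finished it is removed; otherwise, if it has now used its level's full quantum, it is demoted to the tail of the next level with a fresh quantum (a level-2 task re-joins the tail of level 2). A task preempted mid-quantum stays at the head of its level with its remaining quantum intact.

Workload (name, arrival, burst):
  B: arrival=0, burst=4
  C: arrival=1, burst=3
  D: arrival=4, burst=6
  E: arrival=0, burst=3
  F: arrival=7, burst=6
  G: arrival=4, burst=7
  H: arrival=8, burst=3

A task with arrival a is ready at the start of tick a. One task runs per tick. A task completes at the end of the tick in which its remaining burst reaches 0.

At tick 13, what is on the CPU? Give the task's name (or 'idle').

running at tick 13 = D

t=0: L0/L1/L2 = BE/-/- → run B
t=1: L0/L1/L2 = BEC/-/- → run B
t=2: L0/L1/L2 = BEC/-/- → run B
t=3: L0/L1/L2 = BEC/-/- → run B
t=4: L0/L1/L2 = ECDG/-/- → run E
t=5: L0/L1/L2 = ECDG/-/- → run E
t=6: L0/L1/L2 = ECDG/-/- → run E
t=7: L0/L1/L2 = CDGF/-/- → run C
t=8: L0/L1/L2 = CDGFH/-/- → run C
t=9: L0/L1/L2 = CDGFH/-/- → run C
t=10: L0/L1/L2 = DGFH/-/- → run D
t=11: L0/L1/L2 = DGFH/-/- → run D
t=12: L0/L1/L2 = DGFH/-/- → run D
t=13: L0/L1/L2 = DGFH/-/- → run D
t=14: L0/L1/L2 = GFH/D/- → run G
t=15: L0/L1/L2 = GFH/D/- → run G
t=16: L0/L1/L2 = GFH/D/- → run G
t=17: L0/L1/L2 = GFH/D/- → run G
t=18: L0/L1/L2 = FH/DG/- → run F
t=19: L0/L1/L2 = FH/DG/- → run F
t=20: L0/L1/L2 = FH/DG/- → run F
t=21: L0/L1/L2 = FH/DG/- → run F
t=22: L0/L1/L2 = H/DGF/- → run H
t=23: L0/L1/L2 = H/DGF/- → run H
t=24: L0/L1/L2 = H/DGF/- → run H
t=25: L0/L1/L2 = -/DGF/- → run D
t=26: L0/L1/L2 = -/DGF/- → run D
t=27: L0/L1/L2 = -/GF/- → run G
t=28: L0/L1/L2 = -/GF/- → run G
t=29: L0/L1/L2 = -/GF/- → run G
t=30: L0/L1/L2 = -/F/- → run F
t=31: L0/L1/L2 = -/F/- → run F
t=32: (idle)
t=33: (idle)
t=34: (idle)
t=35: (idle)
t=36: (idle)
t=37: (idle)
t=38: (idle)
t=39: (idle)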